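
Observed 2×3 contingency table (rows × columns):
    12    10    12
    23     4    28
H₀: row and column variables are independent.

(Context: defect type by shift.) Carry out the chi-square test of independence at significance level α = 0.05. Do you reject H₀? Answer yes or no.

Row totals [34, 55], col totals [35, 14, 40], n=89
χ² = (12−13.37)²/13.37 + (10−5.35)²/5.35 + (12−15.28)²/15.28 + (23−21.63)²/21.63 + (4−8.65)²/8.65 + (28−24.72)²/24.72 = 7.9141
df = 2
p-value (upper-tail) = 0.01912
At α=0.05: p < α → reject H₀

reject H₀: yes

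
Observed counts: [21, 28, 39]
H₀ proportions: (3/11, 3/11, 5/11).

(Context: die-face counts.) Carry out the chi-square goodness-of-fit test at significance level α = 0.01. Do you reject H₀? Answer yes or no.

n = 88; E_i = n·p_i = [24.00, 24.00, 40.00]
χ² = (21−24.00)²/24.00 + (28−24.00)²/24.00 + (39−40.00)²/40.00 = 1.0667
df = 2
p-value (upper-tail) = 0.58665
At α=0.01: p ≥ α → fail to reject H₀

reject H₀: no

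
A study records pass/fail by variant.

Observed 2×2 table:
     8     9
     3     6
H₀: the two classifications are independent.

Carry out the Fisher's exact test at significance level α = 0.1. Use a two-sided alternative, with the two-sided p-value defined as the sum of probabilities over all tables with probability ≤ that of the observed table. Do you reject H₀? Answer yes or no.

Margins: r₁=17, r₂=9, c₁=11, c₂=15, n=26
p_obs = C(17,8)·C(9,3)/C(26,11); sum pmf over tables with pmf ≤ p_obs
p-value (two-sided) = 0.68284
At α=0.1: p ≥ α → fail to reject H₀

reject H₀: no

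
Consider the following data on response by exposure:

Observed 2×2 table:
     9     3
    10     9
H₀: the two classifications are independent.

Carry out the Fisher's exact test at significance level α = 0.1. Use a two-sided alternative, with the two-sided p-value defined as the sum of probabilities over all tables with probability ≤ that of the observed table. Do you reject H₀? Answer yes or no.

Margins: r₁=12, r₂=19, c₁=19, c₂=12, n=31
p_obs = C(12,9)·C(19,10)/C(31,19); sum pmf over tables with pmf ≤ p_obs
p-value (two-sided) = 0.27445
At α=0.1: p ≥ α → fail to reject H₀

reject H₀: no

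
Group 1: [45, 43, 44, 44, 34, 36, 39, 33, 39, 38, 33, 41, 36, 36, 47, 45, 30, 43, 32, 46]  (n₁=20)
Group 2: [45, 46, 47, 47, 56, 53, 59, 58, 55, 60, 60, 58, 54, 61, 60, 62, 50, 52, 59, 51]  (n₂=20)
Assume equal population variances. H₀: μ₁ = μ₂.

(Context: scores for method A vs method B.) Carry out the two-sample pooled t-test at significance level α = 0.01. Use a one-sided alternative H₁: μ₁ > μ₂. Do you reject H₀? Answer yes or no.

x̄₁=39.200, s₁=5.258, n₁=20
x̄₂=54.650, s₂=5.489, n₂=20
s_p² = [19·5.258² + 19·5.489²]/38 = 28.8882
SE = √(s_p²·(1/20+1/20)) = 1.6997
t = (39.200−54.650)/1.6997 = -9.0901
df = 38
p-value (one-sided, H₁ greater) = 1.00000
At α=0.01: p ≥ α → fail to reject H₀

reject H₀: no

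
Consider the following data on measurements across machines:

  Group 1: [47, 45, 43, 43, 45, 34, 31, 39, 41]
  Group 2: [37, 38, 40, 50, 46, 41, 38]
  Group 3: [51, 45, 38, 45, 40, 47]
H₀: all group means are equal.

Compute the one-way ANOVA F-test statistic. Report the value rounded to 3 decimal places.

Group means [40.89, 41.43, 44.33], grand mean 42.000
SSB = Σnᵢ(x̄ᵢ−x̄)² = 46.063; SSW = ΣΣ(x−x̄ᵢ)² = 479.937
MSB = 46.063/2 = 23.0317; MSW = 479.937/19 = 25.2598
F = MSB/MSW = 0.9118
df = (2, 19)

test statistic = 0.912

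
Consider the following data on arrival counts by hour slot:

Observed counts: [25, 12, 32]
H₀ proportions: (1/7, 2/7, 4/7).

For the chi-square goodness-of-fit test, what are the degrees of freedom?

df = k − 1 = 3 − 1 = 2

degrees of freedom = 2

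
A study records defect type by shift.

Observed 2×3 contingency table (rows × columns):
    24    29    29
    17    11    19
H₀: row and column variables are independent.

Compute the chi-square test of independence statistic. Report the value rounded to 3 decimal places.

Row totals [82, 47], col totals [41, 40, 48], n=129
χ² = (24−26.06)²/26.06 + (29−25.43)²/25.43 + (29−30.51)²/30.51 + (17−14.94)²/14.94 + (11−14.57)²/14.57 + (19−17.49)²/17.49 = 2.0319
df = 2

test statistic = 2.032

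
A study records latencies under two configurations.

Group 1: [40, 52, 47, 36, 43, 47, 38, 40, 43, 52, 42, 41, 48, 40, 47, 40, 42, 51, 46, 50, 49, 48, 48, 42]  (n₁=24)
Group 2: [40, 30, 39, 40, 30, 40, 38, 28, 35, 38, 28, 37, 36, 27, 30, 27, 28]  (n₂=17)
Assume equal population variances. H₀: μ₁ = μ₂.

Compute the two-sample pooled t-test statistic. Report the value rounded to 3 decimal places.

x̄₁=44.667, s₁=4.631, n₁=24
x̄₂=33.588, s₂=5.185, n₂=17
s_p² = [23·4.631² + 16·5.185²]/39 = 23.6782
SE = √(s_p²·(1/24+1/17)) = 1.5425
t = (44.667−33.588)/1.5425 = 7.1819
df = 39

test statistic = 7.182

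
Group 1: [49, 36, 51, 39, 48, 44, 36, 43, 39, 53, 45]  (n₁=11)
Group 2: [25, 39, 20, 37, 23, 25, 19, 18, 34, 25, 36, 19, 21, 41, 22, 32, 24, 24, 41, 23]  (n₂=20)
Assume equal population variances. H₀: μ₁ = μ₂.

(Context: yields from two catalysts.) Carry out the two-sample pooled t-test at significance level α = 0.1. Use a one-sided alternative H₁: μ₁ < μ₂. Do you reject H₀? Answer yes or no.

reject H₀: no

x̄₁=43.909, s₁=5.924, n₁=11
x̄₂=27.400, s₂=7.843, n₂=20
s_p² = [10·5.924² + 19·7.843²]/29 = 52.4038
SE = √(s_p²·(1/11+1/20)) = 2.7174
t = (43.909−27.400)/2.7174 = 6.0754
df = 29
p-value (one-sided, H₁ less) = 1.00000
At α=0.1: p ≥ α → fail to reject H₀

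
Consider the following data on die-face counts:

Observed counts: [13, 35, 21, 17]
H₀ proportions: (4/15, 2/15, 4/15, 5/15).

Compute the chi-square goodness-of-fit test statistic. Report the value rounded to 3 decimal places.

test statistic = 57.512

n = 86; E_i = n·p_i = [22.93, 11.47, 22.93, 28.67]
χ² = (13−22.93)²/22.93 + (35−11.47)²/11.47 + (21−22.93)²/22.93 + (17−28.67)²/28.67 = 57.5116
df = 3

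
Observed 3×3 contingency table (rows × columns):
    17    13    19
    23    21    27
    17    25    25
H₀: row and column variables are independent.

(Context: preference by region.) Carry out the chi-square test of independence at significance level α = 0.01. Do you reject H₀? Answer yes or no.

Row totals [49, 71, 67], col totals [57, 59, 71], n=187
χ² = (17−14.94)²/14.94 + (13−15.46)²/15.46 + (19−18.60)²/18.60 + (23−21.64)²/21.64 + (21−22.40)²/22.40 + (27−26.96)²/26.96 + (17−20.42)²/20.42 + (25−21.14)²/21.14 + (25−25.44)²/25.44 = 2.1443
df = 4
p-value (upper-tail) = 0.70923
At α=0.01: p ≥ α → fail to reject H₀

reject H₀: no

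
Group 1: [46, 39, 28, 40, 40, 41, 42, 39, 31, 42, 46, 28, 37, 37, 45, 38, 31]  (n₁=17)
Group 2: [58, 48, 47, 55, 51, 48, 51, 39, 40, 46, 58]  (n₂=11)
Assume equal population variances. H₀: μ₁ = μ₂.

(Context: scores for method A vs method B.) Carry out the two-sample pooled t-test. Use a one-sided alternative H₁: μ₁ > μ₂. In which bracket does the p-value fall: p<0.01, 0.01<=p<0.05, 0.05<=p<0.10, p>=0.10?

x̄₁=38.235, s₁=5.739, n₁=17
x̄₂=49.182, s₂=6.337, n₂=11
s_p² = [16·5.739² + 10·6.337²]/26 = 35.7190
SE = √(s_p²·(1/17+1/11)) = 2.3126
t = (38.235−49.182)/2.3126 = -4.7333
df = 26
p-value (one-sided, H₁ greater) = 0.99997
→ bracket: p>=0.10

p-value bracket: p>=0.10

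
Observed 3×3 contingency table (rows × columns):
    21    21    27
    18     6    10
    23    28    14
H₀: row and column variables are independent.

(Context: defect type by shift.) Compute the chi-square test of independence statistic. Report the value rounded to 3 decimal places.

test statistic = 11.217

Row totals [69, 34, 65], col totals [62, 55, 51], n=168
χ² = (21−25.46)²/25.46 + (21−22.59)²/22.59 + (27−20.95)²/20.95 + (18−12.55)²/12.55 + (6−11.13)²/11.13 + (10−10.32)²/10.32 + (23−23.99)²/23.99 + (28−21.28)²/21.28 + (14−19.73)²/19.73 = 11.2166
df = 4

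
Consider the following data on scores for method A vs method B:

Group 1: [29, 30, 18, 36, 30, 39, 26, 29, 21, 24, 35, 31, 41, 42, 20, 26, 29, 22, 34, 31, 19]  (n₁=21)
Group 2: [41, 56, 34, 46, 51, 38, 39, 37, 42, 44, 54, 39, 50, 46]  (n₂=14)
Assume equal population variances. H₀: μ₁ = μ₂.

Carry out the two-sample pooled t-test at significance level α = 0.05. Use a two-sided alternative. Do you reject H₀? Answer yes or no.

reject H₀: yes

x̄₁=29.143, s₁=7.038, n₁=21
x̄₂=44.071, s₂=6.708, n₂=14
s_p² = [20·7.038² + 13·6.708²]/33 = 47.7424
SE = √(s_p²·(1/21+1/14)) = 2.3840
t = (29.143−44.071)/2.3840 = -6.2619
df = 33
p-value (two-sided) = 0.00000
At α=0.05: p < α → reject H₀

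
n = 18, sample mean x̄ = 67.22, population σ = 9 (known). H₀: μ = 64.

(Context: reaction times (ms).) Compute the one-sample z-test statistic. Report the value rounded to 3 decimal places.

test statistic = 1.518

SE = σ/√n = 9/√18 = 2.1213
z = (x̄−μ₀)/SE = (67.22−64)/2.1213 = 1.5179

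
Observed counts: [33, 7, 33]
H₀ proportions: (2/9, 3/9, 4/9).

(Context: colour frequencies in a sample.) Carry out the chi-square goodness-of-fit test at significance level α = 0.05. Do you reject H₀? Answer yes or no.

reject H₀: yes

n = 73; E_i = n·p_i = [16.22, 24.33, 32.44]
χ² = (33−16.22)²/16.22 + (7−24.33)²/24.33 + (33−32.44)²/32.44 = 29.7089
df = 2
p-value (upper-tail) = 0.00000
At α=0.05: p < α → reject H₀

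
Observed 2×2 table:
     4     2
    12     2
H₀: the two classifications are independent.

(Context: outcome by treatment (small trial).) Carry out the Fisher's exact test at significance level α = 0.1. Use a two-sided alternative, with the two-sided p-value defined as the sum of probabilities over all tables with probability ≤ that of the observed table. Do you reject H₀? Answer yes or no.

reject H₀: no

Margins: r₁=6, r₂=14, c₁=16, c₂=4, n=20
p_obs = C(6,4)·C(14,12)/C(20,16); sum pmf over tables with pmf ≤ p_obs
p-value (two-sided) = 0.54923
At α=0.1: p ≥ α → fail to reject H₀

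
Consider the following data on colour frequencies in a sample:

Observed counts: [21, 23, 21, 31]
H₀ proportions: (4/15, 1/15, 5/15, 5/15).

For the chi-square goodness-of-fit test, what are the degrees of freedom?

degrees of freedom = 3

df = k − 1 = 4 − 1 = 3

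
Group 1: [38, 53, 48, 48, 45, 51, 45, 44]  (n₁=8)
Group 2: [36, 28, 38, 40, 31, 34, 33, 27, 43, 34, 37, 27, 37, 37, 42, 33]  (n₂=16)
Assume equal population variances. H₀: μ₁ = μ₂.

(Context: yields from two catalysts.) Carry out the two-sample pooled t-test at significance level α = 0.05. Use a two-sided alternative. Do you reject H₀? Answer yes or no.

reject H₀: yes

x̄₁=46.500, s₁=4.629, n₁=8
x̄₂=34.812, s₂=4.916, n₂=16
s_p² = [7·4.629² + 15·4.916²]/22 = 23.2926
SE = √(s_p²·(1/8+1/16)) = 2.0898
t = (46.500−34.812)/2.0898 = 5.5926
df = 22
p-value (two-sided) = 0.00001
At α=0.05: p < α → reject H₀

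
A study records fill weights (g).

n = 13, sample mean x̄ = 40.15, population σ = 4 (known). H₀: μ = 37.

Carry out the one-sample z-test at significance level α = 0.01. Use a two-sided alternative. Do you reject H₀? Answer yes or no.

reject H₀: yes

SE = σ/√n = 4/√13 = 1.1094
z = (x̄−μ₀)/SE = (40.15−37)/1.1094 = 2.8394
p-value (two-sided) = 0.00452
At α=0.01: p < α → reject H₀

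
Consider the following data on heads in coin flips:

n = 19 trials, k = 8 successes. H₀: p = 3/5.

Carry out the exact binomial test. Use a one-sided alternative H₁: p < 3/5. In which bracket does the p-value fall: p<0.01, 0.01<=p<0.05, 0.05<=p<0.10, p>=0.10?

p-value bracket: 0.05<=p<0.10

Exact binomial: n=19, k=8, p₀=3/5=0.6000
P(X≤8) from Σ C(n,i)·p₀^i·(1−p₀)^(n−i)
p-value (one-sided, H₁ less) = 0.08847
→ bracket: 0.05<=p<0.10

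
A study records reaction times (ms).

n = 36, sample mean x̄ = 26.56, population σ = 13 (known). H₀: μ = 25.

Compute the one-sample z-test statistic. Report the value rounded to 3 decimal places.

test statistic = 0.720

SE = σ/√n = 13/√36 = 2.1667
z = (x̄−μ₀)/SE = (26.56−25)/2.1667 = 0.7200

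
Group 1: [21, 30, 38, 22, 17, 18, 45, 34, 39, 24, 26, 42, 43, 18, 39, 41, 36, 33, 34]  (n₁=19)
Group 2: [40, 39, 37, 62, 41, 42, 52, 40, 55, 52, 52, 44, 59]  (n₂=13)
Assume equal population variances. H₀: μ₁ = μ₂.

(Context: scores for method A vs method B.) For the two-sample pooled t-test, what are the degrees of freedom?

df = n₁ + n₂ − 2 = 19 + 13 − 2 = 30

degrees of freedom = 30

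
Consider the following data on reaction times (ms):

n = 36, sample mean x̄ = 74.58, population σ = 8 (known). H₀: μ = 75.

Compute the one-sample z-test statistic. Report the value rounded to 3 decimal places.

test statistic = -0.315

SE = σ/√n = 8/√36 = 1.3333
z = (x̄−μ₀)/SE = (74.58−75)/1.3333 = -0.3150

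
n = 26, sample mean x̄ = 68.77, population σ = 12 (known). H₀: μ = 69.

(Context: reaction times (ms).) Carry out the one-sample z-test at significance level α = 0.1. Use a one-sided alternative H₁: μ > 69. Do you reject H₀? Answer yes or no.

reject H₀: no

SE = σ/√n = 12/√26 = 2.3534
z = (x̄−μ₀)/SE = (68.77−69)/2.3534 = -0.0977
p-value (one-sided, H₁ greater) = 0.53893
At α=0.1: p ≥ α → fail to reject H₀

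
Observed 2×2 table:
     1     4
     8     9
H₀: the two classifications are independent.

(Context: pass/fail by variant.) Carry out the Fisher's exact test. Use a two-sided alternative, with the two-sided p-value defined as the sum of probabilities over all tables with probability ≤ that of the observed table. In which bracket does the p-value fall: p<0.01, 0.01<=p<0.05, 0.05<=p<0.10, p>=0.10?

p-value bracket: p>=0.10

Margins: r₁=5, r₂=17, c₁=9, c₂=13, n=22
p_obs = C(5,1)·C(17,8)/C(22,9); sum pmf over tables with pmf ≤ p_obs
p-value (two-sided) = 0.36022
→ bracket: p>=0.10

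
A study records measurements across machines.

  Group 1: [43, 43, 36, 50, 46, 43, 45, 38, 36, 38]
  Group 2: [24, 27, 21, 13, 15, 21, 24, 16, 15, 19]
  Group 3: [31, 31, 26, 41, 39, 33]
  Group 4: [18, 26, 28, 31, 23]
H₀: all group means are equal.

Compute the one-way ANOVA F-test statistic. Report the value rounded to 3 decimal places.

Group means [41.80, 19.50, 33.50, 25.20], grand mean 30.323
SSB = Σnᵢ(x̄ᵢ−x̄)² = 2680.374; SSW = ΣΣ(x−x̄ᵢ)² = 646.400
MSB = 2680.374/3 = 893.4581; MSW = 646.400/27 = 23.9407
F = MSB/MSW = 37.3196
df = (3, 27)

test statistic = 37.320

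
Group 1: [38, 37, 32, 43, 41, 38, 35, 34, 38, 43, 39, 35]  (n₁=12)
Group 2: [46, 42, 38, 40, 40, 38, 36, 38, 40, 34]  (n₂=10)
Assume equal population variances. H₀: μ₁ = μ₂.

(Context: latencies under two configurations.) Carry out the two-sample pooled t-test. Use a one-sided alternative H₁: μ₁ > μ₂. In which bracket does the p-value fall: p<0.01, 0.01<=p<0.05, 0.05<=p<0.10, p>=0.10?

x̄₁=37.750, s₁=3.441, n₁=12
x̄₂=39.200, s₂=3.293, n₂=10
s_p² = [11·3.441² + 9·3.293²]/20 = 11.3925
SE = √(s_p²·(1/12+1/10)) = 1.4452
t = (37.750−39.200)/1.4452 = -1.0033
df = 20
p-value (one-sided, H₁ greater) = 0.83615
→ bracket: p>=0.10

p-value bracket: p>=0.10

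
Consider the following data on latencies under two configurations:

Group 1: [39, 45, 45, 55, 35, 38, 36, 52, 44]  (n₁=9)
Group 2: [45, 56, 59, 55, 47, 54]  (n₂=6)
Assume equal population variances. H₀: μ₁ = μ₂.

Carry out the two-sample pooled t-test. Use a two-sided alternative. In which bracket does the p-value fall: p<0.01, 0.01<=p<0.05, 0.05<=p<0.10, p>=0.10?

p-value bracket: 0.01<=p<0.05

x̄₁=43.222, s₁=6.960, n₁=9
x̄₂=52.667, s₂=5.465, n₂=6
s_p² = [8·6.960² + 5·5.465²]/13 = 41.2991
SE = √(s_p²·(1/9+1/6)) = 3.3870
t = (43.222−52.667)/3.3870 = -2.7884
df = 13
p-value (two-sided) = 0.01537
→ bracket: 0.01<=p<0.05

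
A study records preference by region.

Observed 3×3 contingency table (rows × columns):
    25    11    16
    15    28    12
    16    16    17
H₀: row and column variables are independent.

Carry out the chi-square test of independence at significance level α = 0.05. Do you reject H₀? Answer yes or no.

Row totals [52, 55, 49], col totals [56, 55, 45], n=156
χ² = (25−18.67)²/18.67 + (11−18.33)²/18.33 + (16−15.00)²/15.00 + (15−19.74)²/19.74 + (28−19.39)²/19.39 + (12−15.87)²/15.87 + (16−17.59)²/17.59 + (16−17.28)²/17.28 + (17−14.13)²/14.13 = 11.8711
df = 4
p-value (upper-tail) = 0.01834
At α=0.05: p < α → reject H₀

reject H₀: yes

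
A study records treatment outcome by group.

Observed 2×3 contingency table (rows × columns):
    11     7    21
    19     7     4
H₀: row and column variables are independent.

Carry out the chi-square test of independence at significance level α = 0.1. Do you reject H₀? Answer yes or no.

Row totals [39, 30], col totals [30, 14, 25], n=69
χ² = (11−16.96)²/16.96 + (7−7.91)²/7.91 + (21−14.13)²/14.13 + (19−13.04)²/13.04 + (7−6.09)²/6.09 + (4−10.87)²/10.87 = 12.7361
df = 2
p-value (upper-tail) = 0.00172
At α=0.1: p < α → reject H₀

reject H₀: yes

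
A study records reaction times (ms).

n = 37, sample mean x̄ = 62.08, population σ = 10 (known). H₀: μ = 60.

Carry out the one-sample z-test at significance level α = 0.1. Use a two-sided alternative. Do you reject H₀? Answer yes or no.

reject H₀: no

SE = σ/√n = 10/√37 = 1.6440
z = (x̄−μ₀)/SE = (62.08−60)/1.6440 = 1.2652
p-value (two-sided) = 0.20579
At α=0.1: p ≥ α → fail to reject H₀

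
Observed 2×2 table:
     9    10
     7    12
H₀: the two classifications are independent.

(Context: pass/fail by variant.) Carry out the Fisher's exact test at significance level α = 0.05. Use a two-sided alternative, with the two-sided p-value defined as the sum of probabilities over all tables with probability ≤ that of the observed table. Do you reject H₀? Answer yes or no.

Margins: r₁=19, r₂=19, c₁=16, c₂=22, n=38
p_obs = C(19,9)·C(19,7)/C(38,16); sum pmf over tables with pmf ≤ p_obs
p-value (two-sided) = 0.74314
At α=0.05: p ≥ α → fail to reject H₀

reject H₀: no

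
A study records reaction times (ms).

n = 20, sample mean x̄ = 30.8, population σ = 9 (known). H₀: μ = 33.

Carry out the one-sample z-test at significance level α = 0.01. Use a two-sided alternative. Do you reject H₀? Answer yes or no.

reject H₀: no

SE = σ/√n = 9/√20 = 2.0125
z = (x̄−μ₀)/SE = (30.8−33)/2.0125 = -1.0932
p-value (two-sided) = 0.27431
At α=0.01: p ≥ α → fail to reject H₀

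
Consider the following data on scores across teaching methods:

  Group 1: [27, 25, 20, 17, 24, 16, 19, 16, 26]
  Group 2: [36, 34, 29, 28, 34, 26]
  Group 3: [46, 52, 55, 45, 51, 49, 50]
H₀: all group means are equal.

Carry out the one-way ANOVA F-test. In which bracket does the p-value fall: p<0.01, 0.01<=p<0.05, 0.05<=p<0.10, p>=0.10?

p-value bracket: p<0.01

Group means [21.11, 31.17, 49.71], grand mean 32.955
SSB = Σnᵢ(x̄ᵢ−x̄)² = 3247.804; SSW = ΣΣ(x−x̄ᵢ)² = 309.151
MSB = 3247.804/2 = 1623.9019; MSW = 309.151/19 = 16.2711
F = MSB/MSW = 99.8029
df = (2, 19)
p-value (upper-tail) = 0.00000
→ bracket: p<0.01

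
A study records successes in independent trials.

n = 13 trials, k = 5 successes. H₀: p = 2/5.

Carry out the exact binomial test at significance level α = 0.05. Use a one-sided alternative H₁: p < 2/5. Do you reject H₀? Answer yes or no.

reject H₀: no

Exact binomial: n=13, k=5, p₀=2/5=0.4000
P(X≤5) from Σ C(n,i)·p₀^i·(1−p₀)^(n−i)
p-value (one-sided, H₁ less) = 0.57440
At α=0.05: p ≥ α → fail to reject H₀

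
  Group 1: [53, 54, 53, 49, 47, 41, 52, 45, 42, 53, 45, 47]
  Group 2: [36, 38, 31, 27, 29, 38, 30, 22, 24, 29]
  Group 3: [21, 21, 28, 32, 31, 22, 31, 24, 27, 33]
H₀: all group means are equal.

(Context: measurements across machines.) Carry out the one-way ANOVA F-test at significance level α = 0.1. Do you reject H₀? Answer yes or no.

reject H₀: yes

Group means [48.42, 30.40, 27.00], grand mean 36.094
SSB = Σnᵢ(x̄ᵢ−x̄)² = 2973.402; SSW = ΣΣ(x−x̄ᵢ)² = 705.317
MSB = 2973.402/2 = 1486.7010; MSW = 705.317/29 = 24.3213
F = MSB/MSW = 61.1276
df = (2, 29)
p-value (upper-tail) = 0.00000
At α=0.1: p < α → reject H₀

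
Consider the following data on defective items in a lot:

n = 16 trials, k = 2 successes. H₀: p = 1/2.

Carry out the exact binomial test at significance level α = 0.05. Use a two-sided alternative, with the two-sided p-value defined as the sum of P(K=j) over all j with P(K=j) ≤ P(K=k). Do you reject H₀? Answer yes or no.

reject H₀: yes

Exact binomial: n=16, k=2, p₀=1/2=0.5000
P(X=j) = C(n,j)·p₀^j·(1−p₀)^(n−j); p = Σ P(X=j) over j with P(X=j) ≤ P(X=2)
p-value (two-sided) = 0.00418
At α=0.05: p < α → reject H₀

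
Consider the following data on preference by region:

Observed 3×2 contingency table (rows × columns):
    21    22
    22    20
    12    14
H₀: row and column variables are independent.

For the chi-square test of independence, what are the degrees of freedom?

df = (r−1)(c−1) = (3−1)·(2−1) = 2

degrees of freedom = 2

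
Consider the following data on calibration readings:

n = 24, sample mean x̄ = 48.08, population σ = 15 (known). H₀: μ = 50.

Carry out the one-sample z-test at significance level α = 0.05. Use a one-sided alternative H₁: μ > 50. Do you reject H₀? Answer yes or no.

SE = σ/√n = 15/√24 = 3.0619
z = (x̄−μ₀)/SE = (48.08−50)/3.0619 = -0.6271
p-value (one-sided, H₁ greater) = 0.73469
At α=0.05: p ≥ α → fail to reject H₀

reject H₀: no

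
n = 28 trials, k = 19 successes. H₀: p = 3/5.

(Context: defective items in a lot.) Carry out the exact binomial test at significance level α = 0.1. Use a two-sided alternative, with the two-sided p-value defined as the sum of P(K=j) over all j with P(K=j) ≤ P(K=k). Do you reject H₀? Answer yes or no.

reject H₀: no

Exact binomial: n=28, k=19, p₀=3/5=0.6000
P(X=j) = C(n,j)·p₀^j·(1−p₀)^(n−j); p = Σ P(X=j) over j with P(X=j) ≤ P(X=19)
p-value (two-sided) = 0.44566
At α=0.1: p ≥ α → fail to reject H₀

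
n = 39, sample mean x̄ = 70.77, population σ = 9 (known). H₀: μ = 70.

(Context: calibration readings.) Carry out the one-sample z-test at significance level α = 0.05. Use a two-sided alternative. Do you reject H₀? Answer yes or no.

reject H₀: no

SE = σ/√n = 9/√39 = 1.4412
z = (x̄−μ₀)/SE = (70.77−70)/1.4412 = 0.5343
p-value (two-sided) = 0.59314
At α=0.05: p ≥ α → fail to reject H₀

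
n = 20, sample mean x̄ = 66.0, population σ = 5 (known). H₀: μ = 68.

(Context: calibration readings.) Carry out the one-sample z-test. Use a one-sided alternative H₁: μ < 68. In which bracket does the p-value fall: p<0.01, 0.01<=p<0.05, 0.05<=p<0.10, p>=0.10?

p-value bracket: 0.01<=p<0.05

SE = σ/√n = 5/√20 = 1.1180
z = (x̄−μ₀)/SE = (66.0−68)/1.1180 = -1.7889
p-value (one-sided, H₁ less) = 0.03682
→ bracket: 0.01<=p<0.05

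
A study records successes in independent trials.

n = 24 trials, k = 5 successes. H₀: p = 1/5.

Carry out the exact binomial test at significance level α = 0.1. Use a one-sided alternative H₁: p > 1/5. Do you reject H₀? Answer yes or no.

Exact binomial: n=24, k=5, p₀=1/5=0.2000
P(X≥5) from Σ C(n,i)·p₀^i·(1−p₀)^(n−i)
p-value (one-sided, H₁ greater) = 0.54012
At α=0.1: p ≥ α → fail to reject H₀

reject H₀: no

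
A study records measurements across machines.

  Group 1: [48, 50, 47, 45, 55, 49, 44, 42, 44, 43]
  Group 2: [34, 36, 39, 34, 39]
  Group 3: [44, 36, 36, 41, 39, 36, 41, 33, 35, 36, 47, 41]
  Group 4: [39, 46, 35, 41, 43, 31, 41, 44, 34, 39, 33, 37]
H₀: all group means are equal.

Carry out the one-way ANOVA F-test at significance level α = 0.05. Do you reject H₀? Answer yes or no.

reject H₀: yes

Group means [46.70, 36.40, 38.75, 38.58], grand mean 40.436
SSB = Σnᵢ(x̄ᵢ−x̄)² = 549.123; SSW = ΣΣ(x−x̄ᵢ)² = 594.467
MSB = 549.123/3 = 183.0410; MSW = 594.467/35 = 16.9848
F = MSB/MSW = 10.7768
df = (3, 35)
p-value (upper-tail) = 0.00004
At α=0.05: p < α → reject H₀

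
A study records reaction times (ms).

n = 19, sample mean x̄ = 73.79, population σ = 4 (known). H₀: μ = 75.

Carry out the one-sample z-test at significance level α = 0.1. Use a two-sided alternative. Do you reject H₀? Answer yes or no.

SE = σ/√n = 4/√19 = 0.9177
z = (x̄−μ₀)/SE = (73.79−75)/0.9177 = -1.3186
p-value (two-sided) = 0.18731
At α=0.1: p ≥ α → fail to reject H₀

reject H₀: no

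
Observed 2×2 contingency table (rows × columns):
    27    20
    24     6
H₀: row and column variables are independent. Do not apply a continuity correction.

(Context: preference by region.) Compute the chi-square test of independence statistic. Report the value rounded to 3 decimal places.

test statistic = 4.165

Row totals [47, 30], col totals [51, 26], n=77
χ² = (27−31.13)²/31.13 + (20−15.87)²/15.87 + (24−19.87)²/19.87 + (6−10.13)²/10.13 = 4.1647
df = 1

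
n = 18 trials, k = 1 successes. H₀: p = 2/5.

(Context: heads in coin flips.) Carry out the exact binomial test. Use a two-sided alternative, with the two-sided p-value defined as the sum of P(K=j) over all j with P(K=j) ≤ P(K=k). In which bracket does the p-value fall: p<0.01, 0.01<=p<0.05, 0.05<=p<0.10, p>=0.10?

Exact binomial: n=18, k=1, p₀=2/5=0.4000
P(X=j) = C(n,j)·p₀^j·(1−p₀)^(n−j); p = Σ P(X=j) over j with P(X=j) ≤ P(X=1)
p-value (two-sided) = 0.00260
→ bracket: p<0.01

p-value bracket: p<0.01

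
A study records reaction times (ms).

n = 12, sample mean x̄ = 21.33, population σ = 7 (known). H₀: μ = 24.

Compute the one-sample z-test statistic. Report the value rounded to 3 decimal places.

SE = σ/√n = 7/√12 = 2.0207
z = (x̄−μ₀)/SE = (21.33−24)/2.0207 = -1.3213

test statistic = -1.321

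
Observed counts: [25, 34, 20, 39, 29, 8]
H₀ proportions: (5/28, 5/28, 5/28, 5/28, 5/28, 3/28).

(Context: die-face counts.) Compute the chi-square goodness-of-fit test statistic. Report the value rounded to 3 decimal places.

n = 155; E_i = n·p_i = [27.68, 27.68, 27.68, 27.68, 27.68, 16.61]
χ² = (25−27.68)²/27.68 + (34−27.68)²/27.68 + (20−27.68)²/27.68 + (39−27.68)²/27.68 + (29−27.68)²/27.68 + (8−16.61)²/16.61 = 12.9880
df = 5

test statistic = 12.988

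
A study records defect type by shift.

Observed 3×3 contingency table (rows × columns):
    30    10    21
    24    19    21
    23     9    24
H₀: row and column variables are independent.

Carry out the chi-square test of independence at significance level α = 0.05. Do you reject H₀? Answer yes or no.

Row totals [61, 64, 56], col totals [77, 38, 66], n=181
χ² = (30−25.95)²/25.95 + (10−12.81)²/12.81 + (21−22.24)²/22.24 + (24−27.23)²/27.23 + (19−13.44)²/13.44 + (21−23.34)²/23.34 + (23−23.82)²/23.82 + (9−11.76)²/11.76 + (24−20.42)²/20.42 = 5.5392
df = 4
p-value (upper-tail) = 0.23631
At α=0.05: p ≥ α → fail to reject H₀

reject H₀: no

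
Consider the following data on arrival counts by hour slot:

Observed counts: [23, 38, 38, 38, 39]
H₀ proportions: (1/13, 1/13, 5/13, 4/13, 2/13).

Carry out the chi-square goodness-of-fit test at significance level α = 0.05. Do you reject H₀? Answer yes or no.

reject H₀: yes

n = 176; E_i = n·p_i = [13.54, 13.54, 67.69, 54.15, 27.08]
χ² = (23−13.54)²/13.54 + (38−13.54)²/13.54 + (38−67.69)²/67.69 + (38−54.15)²/54.15 + (39−27.08)²/27.08 = 73.9028
df = 4
p-value (upper-tail) = 0.00000
At α=0.05: p < α → reject H₀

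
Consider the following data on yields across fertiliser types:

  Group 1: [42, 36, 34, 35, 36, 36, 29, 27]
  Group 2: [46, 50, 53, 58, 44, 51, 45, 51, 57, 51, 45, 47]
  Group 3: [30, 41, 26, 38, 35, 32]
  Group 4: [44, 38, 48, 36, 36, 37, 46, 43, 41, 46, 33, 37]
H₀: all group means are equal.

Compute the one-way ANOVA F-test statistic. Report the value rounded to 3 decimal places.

test statistic = 22.930

Group means [34.38, 49.83, 33.67, 40.42], grand mean 41.053
SSB = Σnᵢ(x̄ᵢ−x̄)² = 1614.103; SSW = ΣΣ(x−x̄ᵢ)² = 797.792
MSB = 1614.103/3 = 538.0344; MSW = 797.792/34 = 23.4645
F = MSB/MSW = 22.9298
df = (3, 34)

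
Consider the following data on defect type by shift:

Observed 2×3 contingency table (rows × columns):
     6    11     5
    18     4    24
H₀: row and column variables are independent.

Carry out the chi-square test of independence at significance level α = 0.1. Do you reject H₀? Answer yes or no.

reject H₀: yes

Row totals [22, 46], col totals [24, 15, 29], n=68
χ² = (6−7.76)²/7.76 + (11−4.85)²/4.85 + (5−9.38)²/9.38 + (18−16.24)²/16.24 + (4−10.15)²/10.15 + (24−19.62)²/19.62 = 15.1289
df = 2
p-value (upper-tail) = 0.00052
At α=0.1: p < α → reject H₀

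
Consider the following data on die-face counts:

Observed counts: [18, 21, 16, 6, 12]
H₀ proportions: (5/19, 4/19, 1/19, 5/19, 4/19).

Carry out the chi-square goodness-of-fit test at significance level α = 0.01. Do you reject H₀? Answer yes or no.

reject H₀: yes

n = 73; E_i = n·p_i = [19.21, 15.37, 3.84, 19.21, 15.37]
χ² = (18−19.21)²/19.21 + (21−15.37)²/15.37 + (16−3.84)²/3.84 + (6−19.21)²/19.21 + (12−15.37)²/15.37 = 50.4349
df = 4
p-value (upper-tail) = 0.00000
At α=0.01: p < α → reject H₀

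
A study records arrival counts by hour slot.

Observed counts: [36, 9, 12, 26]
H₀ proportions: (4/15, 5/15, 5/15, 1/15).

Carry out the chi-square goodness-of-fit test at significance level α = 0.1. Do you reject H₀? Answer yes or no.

reject H₀: yes

n = 83; E_i = n·p_i = [22.13, 27.67, 27.67, 5.53]
χ² = (36−22.13)²/22.13 + (9−27.67)²/27.67 + (12−27.67)²/27.67 + (26−5.53)²/5.53 = 105.8554
df = 3
p-value (upper-tail) = 0.00000
At α=0.1: p < α → reject H₀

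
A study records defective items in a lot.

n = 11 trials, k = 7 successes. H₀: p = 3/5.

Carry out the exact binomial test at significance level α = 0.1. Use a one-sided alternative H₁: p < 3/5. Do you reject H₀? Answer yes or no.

reject H₀: no

Exact binomial: n=11, k=7, p₀=3/5=0.6000
P(X≤7) from Σ C(n,i)·p₀^i·(1−p₀)^(n−i)
p-value (one-sided, H₁ less) = 0.70372
At α=0.1: p ≥ α → fail to reject H₀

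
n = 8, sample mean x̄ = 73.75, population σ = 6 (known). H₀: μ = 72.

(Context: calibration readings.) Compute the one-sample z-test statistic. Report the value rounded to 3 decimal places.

SE = σ/√n = 6/√8 = 2.1213
z = (x̄−μ₀)/SE = (73.75−72)/2.1213 = 0.8250

test statistic = 0.825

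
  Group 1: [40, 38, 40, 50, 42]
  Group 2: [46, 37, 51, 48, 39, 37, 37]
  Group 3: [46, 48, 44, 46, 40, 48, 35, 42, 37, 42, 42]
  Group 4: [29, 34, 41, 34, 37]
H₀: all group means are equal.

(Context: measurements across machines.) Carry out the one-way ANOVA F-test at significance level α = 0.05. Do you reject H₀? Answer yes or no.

Group means [42.00, 42.14, 42.73, 35.00], grand mean 41.071
SSB = Σnᵢ(x̄ᵢ−x̄)² = 226.818; SSW = ΣΣ(x−x̄ᵢ)² = 563.039
MSB = 226.818/3 = 75.6061; MSW = 563.039/24 = 23.4600
F = MSB/MSW = 3.2228
df = (3, 24)
p-value (upper-tail) = 0.04046
At α=0.05: p < α → reject H₀

reject H₀: yes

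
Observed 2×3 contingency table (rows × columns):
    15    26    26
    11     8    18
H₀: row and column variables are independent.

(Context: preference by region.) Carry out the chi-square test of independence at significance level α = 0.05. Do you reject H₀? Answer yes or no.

Row totals [67, 37], col totals [26, 34, 44], n=104
χ² = (15−16.75)²/16.75 + (26−21.90)²/21.90 + (26−28.35)²/28.35 + (11−9.25)²/9.25 + (8−12.10)²/12.10 + (18−15.65)²/15.65 = 3.2128
df = 2
p-value (upper-tail) = 0.20060
At α=0.05: p ≥ α → fail to reject H₀

reject H₀: no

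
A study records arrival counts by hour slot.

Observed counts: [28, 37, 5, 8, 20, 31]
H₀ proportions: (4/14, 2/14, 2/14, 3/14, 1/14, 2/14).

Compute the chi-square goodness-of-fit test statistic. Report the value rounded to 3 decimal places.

n = 129; E_i = n·p_i = [36.86, 18.43, 18.43, 27.64, 9.21, 18.43]
χ² = (28−36.86)²/36.86 + (37−18.43)²/18.43 + (5−18.43)²/18.43 + (8−27.64)²/27.64 + (20−9.21)²/9.21 + (31−18.43)²/18.43 = 65.7881
df = 5

test statistic = 65.788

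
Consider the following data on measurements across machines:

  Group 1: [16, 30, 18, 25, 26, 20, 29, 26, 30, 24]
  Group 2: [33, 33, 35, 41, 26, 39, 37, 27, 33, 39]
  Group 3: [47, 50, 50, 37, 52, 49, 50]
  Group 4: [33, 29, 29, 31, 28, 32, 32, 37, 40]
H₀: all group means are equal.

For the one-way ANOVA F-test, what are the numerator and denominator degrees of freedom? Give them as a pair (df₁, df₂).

degrees of freedom = [3, 32]

k = 4 groups, N = 36 total
df = (k−1, N−k) = (4−1, 36−4) = (3, 32)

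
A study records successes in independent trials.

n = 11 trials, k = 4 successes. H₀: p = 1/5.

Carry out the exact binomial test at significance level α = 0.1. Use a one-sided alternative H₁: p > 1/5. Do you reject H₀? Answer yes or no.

Exact binomial: n=11, k=4, p₀=1/5=0.2000
P(X≥4) from Σ C(n,i)·p₀^i·(1−p₀)^(n−i)
p-value (one-sided, H₁ greater) = 0.16114
At α=0.1: p ≥ α → fail to reject H₀

reject H₀: no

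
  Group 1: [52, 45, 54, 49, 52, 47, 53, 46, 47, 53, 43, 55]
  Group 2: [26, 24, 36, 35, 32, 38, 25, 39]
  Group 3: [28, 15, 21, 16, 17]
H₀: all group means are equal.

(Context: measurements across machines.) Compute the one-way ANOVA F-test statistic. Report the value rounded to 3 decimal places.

Group means [49.67, 31.88, 19.40], grand mean 37.920
SSB = Σnᵢ(x̄ᵢ−x̄)² = 3663.098; SSW = ΣΣ(x−x̄ᵢ)² = 546.742
MSB = 3663.098/2 = 1831.5492; MSW = 546.742/22 = 24.8519
F = MSB/MSW = 73.6986
df = (2, 22)

test statistic = 73.699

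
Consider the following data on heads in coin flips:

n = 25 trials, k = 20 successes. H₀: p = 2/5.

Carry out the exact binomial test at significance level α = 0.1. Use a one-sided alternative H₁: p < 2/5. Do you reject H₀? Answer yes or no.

reject H₀: no

Exact binomial: n=25, k=20, p₀=2/5=0.4000
P(X≤20) from Σ C(n,i)·p₀^i·(1−p₀)^(n−i)
p-value (one-sided, H₁ less) = 0.99999
At α=0.1: p ≥ α → fail to reject H₀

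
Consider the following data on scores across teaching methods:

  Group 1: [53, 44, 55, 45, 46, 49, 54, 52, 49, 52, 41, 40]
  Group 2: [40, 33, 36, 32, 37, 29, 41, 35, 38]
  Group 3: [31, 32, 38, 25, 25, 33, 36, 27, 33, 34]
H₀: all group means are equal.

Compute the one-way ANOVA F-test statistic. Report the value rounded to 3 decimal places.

Group means [48.33, 35.67, 31.40], grand mean 39.194
SSB = Σnᵢ(x̄ᵢ−x̄)² = 1721.772; SSW = ΣΣ(x−x̄ᵢ)² = 583.067
MSB = 1721.772/2 = 860.8860; MSW = 583.067/28 = 20.8238
F = MSB/MSW = 41.3414
df = (2, 28)

test statistic = 41.341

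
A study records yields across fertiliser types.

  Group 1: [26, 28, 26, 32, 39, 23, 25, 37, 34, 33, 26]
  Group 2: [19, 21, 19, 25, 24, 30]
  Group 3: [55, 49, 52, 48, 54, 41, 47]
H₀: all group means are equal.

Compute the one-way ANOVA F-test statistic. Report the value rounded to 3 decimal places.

Group means [29.91, 23.00, 49.43], grand mean 33.875
SSB = Σnᵢ(x̄ᵢ−x̄)² = 2576.002; SSW = ΣΣ(x−x̄ᵢ)² = 512.623
MSB = 2576.002/2 = 1288.0008; MSW = 512.623/21 = 24.4106
F = MSB/MSW = 52.7639
df = (2, 21)

test statistic = 52.764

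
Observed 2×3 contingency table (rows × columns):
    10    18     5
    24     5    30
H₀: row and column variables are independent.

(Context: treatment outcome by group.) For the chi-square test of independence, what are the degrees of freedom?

df = (r−1)(c−1) = (2−1)·(3−1) = 2

degrees of freedom = 2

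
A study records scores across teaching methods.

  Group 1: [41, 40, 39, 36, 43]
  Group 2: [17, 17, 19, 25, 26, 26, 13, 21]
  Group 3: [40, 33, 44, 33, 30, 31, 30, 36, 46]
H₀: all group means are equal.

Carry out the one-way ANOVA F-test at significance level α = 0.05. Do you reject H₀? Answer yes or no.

reject H₀: yes

Group means [39.80, 20.50, 35.89], grand mean 31.182
SSB = Σnᵢ(x̄ᵢ−x̄)² = 1483.584; SSW = ΣΣ(x−x̄ᵢ)² = 485.689
MSB = 1483.584/2 = 741.7919; MSW = 485.689/19 = 25.5626
F = MSB/MSW = 29.0187
df = (2, 19)
p-value (upper-tail) = 0.00000
At α=0.05: p < α → reject H₀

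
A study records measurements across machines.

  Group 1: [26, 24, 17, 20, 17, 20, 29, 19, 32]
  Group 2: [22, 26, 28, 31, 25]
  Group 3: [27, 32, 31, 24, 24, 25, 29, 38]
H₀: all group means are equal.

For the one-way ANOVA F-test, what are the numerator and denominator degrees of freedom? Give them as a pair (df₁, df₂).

k = 3 groups, N = 22 total
df = (k−1, N−k) = (3−1, 22−3) = (2, 19)

degrees of freedom = [2, 19]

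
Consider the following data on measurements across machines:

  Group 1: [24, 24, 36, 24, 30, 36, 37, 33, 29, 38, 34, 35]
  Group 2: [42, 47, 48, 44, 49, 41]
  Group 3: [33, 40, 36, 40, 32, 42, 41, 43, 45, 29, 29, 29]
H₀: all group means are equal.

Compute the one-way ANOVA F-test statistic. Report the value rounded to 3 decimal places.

Group means [31.67, 45.17, 36.58], grand mean 36.333
SSB = Σnᵢ(x̄ᵢ−x̄)² = 730.250; SSW = ΣΣ(x−x̄ᵢ)² = 756.417
MSB = 730.250/2 = 365.1250; MSW = 756.417/27 = 28.0154
F = MSB/MSW = 13.0330
df = (2, 27)

test statistic = 13.033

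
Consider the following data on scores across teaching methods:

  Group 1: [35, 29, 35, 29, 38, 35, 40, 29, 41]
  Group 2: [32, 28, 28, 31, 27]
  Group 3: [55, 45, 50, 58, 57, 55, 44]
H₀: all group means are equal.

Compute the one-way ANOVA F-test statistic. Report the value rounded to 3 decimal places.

test statistic = 42.369

Group means [34.56, 29.20, 52.00], grand mean 39.095
SSB = Σnᵢ(x̄ᵢ−x̄)² = 1840.787; SSW = ΣΣ(x−x̄ᵢ)² = 391.022
MSB = 1840.787/2 = 920.3937; MSW = 391.022/18 = 21.7235
F = MSB/MSW = 42.3687
df = (2, 18)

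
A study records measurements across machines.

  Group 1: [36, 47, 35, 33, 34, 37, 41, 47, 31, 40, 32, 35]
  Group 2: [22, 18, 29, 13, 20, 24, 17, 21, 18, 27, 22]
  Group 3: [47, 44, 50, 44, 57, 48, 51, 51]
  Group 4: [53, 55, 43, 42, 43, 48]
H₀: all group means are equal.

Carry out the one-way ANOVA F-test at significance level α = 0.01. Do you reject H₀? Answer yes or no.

reject H₀: yes

Group means [37.33, 21.00, 49.00, 47.33], grand mean 36.622
SSB = Σnᵢ(x̄ᵢ−x̄)² = 4604.703; SSW = ΣΣ(x−x̄ᵢ)² = 814.000
MSB = 4604.703/3 = 1534.9009; MSW = 814.000/33 = 24.6667
F = MSB/MSW = 62.2257
df = (3, 33)
p-value (upper-tail) = 0.00000
At α=0.01: p < α → reject H₀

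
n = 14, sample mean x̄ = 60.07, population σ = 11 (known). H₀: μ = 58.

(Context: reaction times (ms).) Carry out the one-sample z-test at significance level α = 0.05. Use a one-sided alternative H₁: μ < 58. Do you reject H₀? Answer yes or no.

SE = σ/√n = 11/√14 = 2.9399
z = (x̄−μ₀)/SE = (60.07−58)/2.9399 = 0.7041
p-value (one-sided, H₁ less) = 0.75932
At α=0.05: p ≥ α → fail to reject H₀

reject H₀: no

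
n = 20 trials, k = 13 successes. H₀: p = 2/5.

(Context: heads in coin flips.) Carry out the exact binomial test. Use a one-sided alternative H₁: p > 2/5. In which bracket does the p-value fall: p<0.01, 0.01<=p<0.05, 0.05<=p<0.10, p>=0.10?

p-value bracket: 0.01<=p<0.05

Exact binomial: n=20, k=13, p₀=2/5=0.4000
P(X≥13) from Σ C(n,i)·p₀^i·(1−p₀)^(n−i)
p-value (one-sided, H₁ greater) = 0.02103
→ bracket: 0.01<=p<0.05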